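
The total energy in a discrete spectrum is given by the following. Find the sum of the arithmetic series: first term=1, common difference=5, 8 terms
Last term: a_n=1 + (8 - 1)·5=36
Sum=n(a_1 + a_n)/2=8(1 + 36)/2=148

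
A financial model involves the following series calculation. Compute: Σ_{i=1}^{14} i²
Using formula: Σ i^2=n(n + 1)(2n + 1)/6=14·15·29/6=1015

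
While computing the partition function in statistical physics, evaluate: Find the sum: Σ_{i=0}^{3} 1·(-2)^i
Geometric series: S = a(1 - r^n)/(1 - r)
a = 1, r = -2, n = 4
S = 1(1 - 16)/3 = -5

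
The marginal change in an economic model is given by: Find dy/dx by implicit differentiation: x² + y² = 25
Differentiate both sides: 2x+2y·(dy/dx)=0
Solve: dy/dx=-2x/(2y)=-x/y

Answer: dy/dx=-x/y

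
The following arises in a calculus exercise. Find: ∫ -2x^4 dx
Using power rule: ∫ -2x^4 dx = -2/5 x^5+C = (-2/5)x^5+C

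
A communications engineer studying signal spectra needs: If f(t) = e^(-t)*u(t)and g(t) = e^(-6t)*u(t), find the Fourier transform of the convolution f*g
By the convolution theorem: F{f * g}=F(omega) * G(omega)
F(omega)=1/(1 + j * omega), G(omega)=1/(6 + j * omega)
F{f * g}=1/((1 + j * omega)(6 + j * omega))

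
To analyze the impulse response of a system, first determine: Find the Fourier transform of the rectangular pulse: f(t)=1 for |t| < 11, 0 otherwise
F(omega)=integral from -11 to 11 of e^(-j*omega*t) dt
=2*sin(11*omega)/omega=22*sinc(11*omega/pi)

Answer: 2*sin(11*omega)/omega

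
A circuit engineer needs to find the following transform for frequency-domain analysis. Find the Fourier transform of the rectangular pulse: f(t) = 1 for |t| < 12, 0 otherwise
F(omega)=integral from -12 to 12 of e^(-j * omega * t) dt
=2 * sin(12 * omega)/omega=24 * sinc(12 * omega/pi)

Answer: 2 * sin(12 * omega)/omega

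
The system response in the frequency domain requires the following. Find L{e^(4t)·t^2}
First shifting: L{e^(at)f(t)} = F(s-a)
L{t^2} = 2/s^3
Shift s → s-4: 2/(s-4)^3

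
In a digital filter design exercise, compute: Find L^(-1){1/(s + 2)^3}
L^(-1){1/(s-a)^n} = t^(n-1)·e^(at)/(n-1)!
Here a = -2, n = 3: t^2·e^(-2t)/2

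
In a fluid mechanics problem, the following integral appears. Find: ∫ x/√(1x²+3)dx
Let u = x²+3, du = 2x dx
∫ (1/2)·u^(-1/2) du = √u+C

Answer: √(x²+3)+C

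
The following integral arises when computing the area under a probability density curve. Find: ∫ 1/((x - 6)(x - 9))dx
Partial fractions: 1/((x-6)(x-9))=A/(x-6)+B/(x-9)
A=-1/3, B=1/3
∫ [-1/3· 1/(x-6)+1/3· 1/(x-9)] dx
=(1/3)[ln|x-9| - ln|x-6|]+C

Answer: (1/3)·ln|(x-9)/(x-6)|+C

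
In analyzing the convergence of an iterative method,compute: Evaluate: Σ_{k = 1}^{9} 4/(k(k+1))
Partial fractions: 4/(k(k+1))=4/k - 4/(k+1)
Telescoping sum: 4(1-1/10)=4·9/10

Answer: 18/5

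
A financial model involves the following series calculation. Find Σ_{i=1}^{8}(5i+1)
=5·Σ i+1·8=5·36+8=188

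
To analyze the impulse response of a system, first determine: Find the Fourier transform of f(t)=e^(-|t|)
Using the standard pair: F{e^(-a|t|)} = 2a/(a^2+omega^2)
With a = 1: F(omega) = 2/(1+omega^2)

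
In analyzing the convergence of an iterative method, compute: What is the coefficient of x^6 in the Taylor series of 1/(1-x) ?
1/(1-x) = Σ x^n for |x|<1
All coefficients are 1

Answer: 1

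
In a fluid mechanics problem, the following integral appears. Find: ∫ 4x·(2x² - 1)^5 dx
Let u = 2x² - 1, du = 4x dx
∫ u^5 du = u^6/6+C

Answer: (2x² - 1)^6/6+C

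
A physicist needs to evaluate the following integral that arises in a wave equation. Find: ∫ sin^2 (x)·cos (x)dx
Let u=sin(x), du=cos(x) dx
∫ u^2 du=u^3/3 + C

Answer: sin^3(x)/3 + C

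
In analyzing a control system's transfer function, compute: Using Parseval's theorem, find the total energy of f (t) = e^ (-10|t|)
Parseval's theorem: E=integral |f(t)|^2 dt=(1/2pi) integral |F(omega)|^2 domega
E=integral_{-inf}^{inf} e^(-20|t|) dt=2 * integral_0^inf e^(-20t) dt=2/(2 * 10)=1/10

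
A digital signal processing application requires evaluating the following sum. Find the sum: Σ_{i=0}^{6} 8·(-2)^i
Geometric series: S = a(1 - r^n)/(1 - r)
a = 8, r = -2, n = 7
S = 8(1 + 128)/3 = 344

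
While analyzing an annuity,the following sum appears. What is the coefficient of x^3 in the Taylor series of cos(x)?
cos(x) has only even powers. Coefficient of x^3 = 0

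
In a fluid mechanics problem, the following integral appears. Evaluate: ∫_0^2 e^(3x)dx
Antiderivative: (1/3)e^(3x)
Evaluate: (1/3)(e^6-1)

Answer: (e^6-1)/3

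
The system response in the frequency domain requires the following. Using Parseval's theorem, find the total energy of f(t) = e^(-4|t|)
Parseval's theorem: E=integral |f(t)|^2 dt=(1/2pi) integral |F(omega)|^2 domega
E=integral_{-inf}^{inf} e^(-8|t|) dt=2 * integral_0^inf e^(-8t) dt=2/(2 * 4)=1/4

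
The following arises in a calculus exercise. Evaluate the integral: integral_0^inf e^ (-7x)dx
integral_0^inf e^(-7x) dx = [-1/7 * e^(-7x)]_0^inf
= 0 - (-1/7) = 1/7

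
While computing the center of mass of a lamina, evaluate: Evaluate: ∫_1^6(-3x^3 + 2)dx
Step 1: Find antiderivative F(x)=(-3/4)x^4 + 2x
Step 2: F(6) - F(1)=-960 - (5/4)=-3845/4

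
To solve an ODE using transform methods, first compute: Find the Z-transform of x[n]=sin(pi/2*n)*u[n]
Z{sin(w0*n)*u[n]}=z*sin(w0)/(z^2-2z*cos(w0)+1)
With w0=pi/2: X(z)=z*sin(pi/2)/(z^2-2z*cos(pi/2)+1)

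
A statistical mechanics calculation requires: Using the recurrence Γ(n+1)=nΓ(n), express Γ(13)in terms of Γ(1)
Γ(13) = 12Γ(12) = 12·11Γ(11) = ... = 12!·Γ(1) = 479001600·Γ(1)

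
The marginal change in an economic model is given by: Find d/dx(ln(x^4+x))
Chain rule: d/dx[ln(u)] = u'/u where u = x^4 + x
u' = 4x^3 + 1

Answer: (4x^3 + 1)/(x^4 + x)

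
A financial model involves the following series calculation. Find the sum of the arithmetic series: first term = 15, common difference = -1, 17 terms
Last term: a_n=15+(17-1)·-1=-1
Sum=n(a_1+a_n)/2=17(15+(-1))/2=119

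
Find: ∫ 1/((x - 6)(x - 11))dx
Partial fractions: 1/((x-6)(x-11)) = A/(x-6)+B/(x-11)
A = -1/5, B = 1/5
∫ [-1/5· 1/(x-6)+1/5· 1/(x-11)] dx
= (1/5)[ln|x-11| - ln|x-6|]+C

Answer: (1/5)·ln|(x-11)/(x-6)|+C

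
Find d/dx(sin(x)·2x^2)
Product rule: (fg)'=f'g+fg'
f=sin(x), f'=cos(x)
g=2x^2, g'=4x

Answer: 2·cos(x)·x^2+4·sin(x)·x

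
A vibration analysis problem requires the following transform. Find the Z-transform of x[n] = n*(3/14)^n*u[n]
Using the property Z{n*a^n*u[n]} = az/(z-a)^2
With a = 3/14: X(z) = (3/14)z/(z - 3/14)^2, |z| > 3/14

Answer: (3/14)z/(z - 3/14)^2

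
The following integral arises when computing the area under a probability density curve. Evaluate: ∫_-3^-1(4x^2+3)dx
Step 1: Find antiderivative F(x)=(4/3)x^3+3x
Step 2: F(-1) - F(-3)=-13/3 - (-45)=122/3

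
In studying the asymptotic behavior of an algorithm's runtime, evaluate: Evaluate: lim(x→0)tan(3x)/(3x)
tan(u) ≈ u for small u:
tan(3x)/(3x) ≈ 3x/(3x)=3/3

Answer: 1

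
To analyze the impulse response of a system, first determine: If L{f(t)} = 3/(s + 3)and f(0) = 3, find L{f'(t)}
L{f'(t)} = s·F(s) - f(0) = 3s/(s + 3) - 3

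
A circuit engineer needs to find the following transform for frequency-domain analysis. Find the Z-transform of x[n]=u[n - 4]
Using the time-shift property: Z{u[n-4]}=z^(-4) * z/(z-1)
=z^(-3)/(z-1)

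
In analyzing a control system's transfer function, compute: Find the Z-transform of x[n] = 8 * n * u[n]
Z{n * u[n]}=z/(z-1)^2
By linearity: Z{8 * n * u[n]}=8z/(z-1)^2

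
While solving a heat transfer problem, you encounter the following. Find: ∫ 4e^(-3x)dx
Since d/dx[e^(-3x)] = -3e^(-3x), we get -4/3 e^(-3x) + C

Answer: (-4/3)e^(-3x) + C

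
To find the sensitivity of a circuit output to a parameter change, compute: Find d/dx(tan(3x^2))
Chain rule: d/dx[tan(u)] = sec²(u)·u' where u = 3x^2
u' = 6x

Answer: 6x·sec²(3x^2)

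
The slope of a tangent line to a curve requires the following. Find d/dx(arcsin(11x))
d/dx[arcsin(u)] = u'/√(1-u²), u = 11x, u' = 11

Answer: 11/√(1 - 121x²)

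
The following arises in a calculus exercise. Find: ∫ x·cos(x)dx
By parts: u = x, dv = cos(x) dx
du = dx, v = sin(x)
= x·sin(x)+cos(x)+C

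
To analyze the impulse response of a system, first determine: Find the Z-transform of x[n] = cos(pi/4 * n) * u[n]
Z{cos(w0*n)*u[n]}=z(z - cos(w0))/(z^2-2z*cos(w0)+1)
With w0=pi/4: X(z)=z(z - cos(pi/4))/(z^2-2z*cos(pi/4)+1)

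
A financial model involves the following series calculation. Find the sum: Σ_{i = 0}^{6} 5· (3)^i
Geometric series: S = a(1 - r^n)/(1 - r)
a = 5, r = 3, n = 7
S = 5(1-2187)/-2 = 5465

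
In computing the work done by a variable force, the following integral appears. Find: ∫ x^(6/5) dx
Power rule: ∫ x^(6/5) dx=x^(11/5)/(11/5)+C

Answer: (5/11)·x^(11/5)+C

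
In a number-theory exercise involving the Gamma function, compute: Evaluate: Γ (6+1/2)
Γ(n + 1/2)=(2n)!√π/(4^n·n!)
=479001600√π/(4096·720)=(10395/64)·√π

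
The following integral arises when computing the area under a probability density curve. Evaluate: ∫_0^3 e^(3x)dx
Antiderivative: (1/3)e^(3x)
Evaluate: (1/3)(e^9 - 1)

Answer: (e^9 - 1)/3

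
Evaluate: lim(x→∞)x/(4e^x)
Apply L'Hôpital 1 times (∞/∞ each time):
Eventually get 1!/(4e^x) → 0

Answer: 0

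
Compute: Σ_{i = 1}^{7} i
Using formula: Σ i^1=n(n+1)/2=7·8/2=28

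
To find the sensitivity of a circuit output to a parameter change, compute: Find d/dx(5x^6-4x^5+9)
Power rule: d/dx(ax^n)=n·a·x^(n-1)
Term by term: 30·x^5-20·x^4

Answer: 30x^5-20x^4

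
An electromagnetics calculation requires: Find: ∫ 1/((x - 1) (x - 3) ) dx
Partial fractions: 1/((x-1)(x-3)) = A/(x-1) + B/(x-3)
A = -1/2, B = 1/2
∫ [-1/2· 1/(x-1) + 1/2· 1/(x-3)] dx
= (1/2)[ln|x-3| - ln|x-1|] + C

Answer: (1/2)·ln|(x-3)/(x-1)| + C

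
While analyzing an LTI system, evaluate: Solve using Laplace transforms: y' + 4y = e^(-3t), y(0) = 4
Take L: sY - 4 + 4Y = 1/(s + 3)
Y(s + 4) = 1/(s + 3) + 4
Y = 1/((s + 3)(s + 4)) + 4/(s + 4)
Partial fractions: 1/((s + 3)(s + 4)) = 1/(s + 3) - 1/(s + 4)
So Y = 1/(s + 3) + 3/(s + 4)
Inverse Laplace transform (L^(-1){1/(s + 3)} = e^(-3t), L^(-1){1/(s + 4)} = e^(-4t)):

Answer: y(t) = 1·e^(-3t) + 3·e^(-4t)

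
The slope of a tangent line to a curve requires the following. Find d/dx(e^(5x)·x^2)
Product rule: (fg)'=f'g+fg'
f=e^(5x), f'=5·e^(5x)
g=x^2, g'=2x

Answer: 5·e^(5x)·x^2+2·e^(5x)·x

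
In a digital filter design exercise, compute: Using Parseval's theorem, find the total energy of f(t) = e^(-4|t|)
Parseval's theorem: E = integral |f(t)|^2 dt = (1/2pi) integral |F(omega)|^2 domega
E = integral_{-inf}^{inf} e^(-8|t|) dt = 2 * integral_0^inf e^(-8t) dt = 2/(2 * 4) = 1/4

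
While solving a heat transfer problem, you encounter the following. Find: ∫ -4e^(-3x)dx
Since d/dx[e^(-3x)]=-3e^(-3x), we get 4/3 e^(-3x) + C

Answer: (4/3)e^(-3x) + C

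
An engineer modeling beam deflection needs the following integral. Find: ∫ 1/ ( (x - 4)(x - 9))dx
Partial fractions: 1/((x-4)(x-9))=A/(x-4) + B/(x-9)
A=-1/5, B=1/5
∫ [-1/5· 1/(x-4) + 1/5· 1/(x-9)] dx
=(1/5)[ln|x-9| - ln|x-4|] + C

Answer: (1/5)·ln|(x-9)/(x-4)| + C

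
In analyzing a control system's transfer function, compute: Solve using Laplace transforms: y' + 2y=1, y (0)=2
Take L of both sides: sY(s)-2+2Y(s) = 1/s
Y(s)(s+2) = 1/s+2
Y(s) = 1/(s(s+2))+2/(s+2)
Partial fractions: 1/(s(s+2)) = (1/2)/s - (1/2)/(s+2)
So Y(s) = (1/2)/s+(3/2)/(s+2)
Inverse transform (L^(-1){1/s} = 1, L^(-1){1/(s+2)} = e^(-2t)):

Answer: y(t) = 1/2+(3/2)·e^(-2t)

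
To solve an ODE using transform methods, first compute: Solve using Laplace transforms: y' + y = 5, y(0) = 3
Take L of both sides: sY(s)-3+Y(s)=5/s
Y(s)(s+1)=5/s+3
Y(s)=5/(s(s+1))+3/(s+1)
Partial fractions: 5/(s(s+1))=5/s - 5/(s+1)
So Y(s)=5/s - 2/(s+1)
Inverse transform (L^(-1){1/s}=1, L^(-1){1/(s+1)}=e^(-t)):

Answer: y(t)=5-2·e^(-t)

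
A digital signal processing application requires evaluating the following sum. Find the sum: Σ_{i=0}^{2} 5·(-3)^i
Geometric series: S = a(1 - r^n)/(1 - r)
a = 5, r = -3, n = 3
S = 5(1+27)/4 = 35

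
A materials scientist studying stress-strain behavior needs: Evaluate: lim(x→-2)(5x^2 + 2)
Polynomial is continuous, so substitute x = -2:
5·(-2)^2 + 2 = 22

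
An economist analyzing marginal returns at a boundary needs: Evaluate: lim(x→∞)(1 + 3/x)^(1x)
Rewrite as [(1+3/x)^x]^1.
lim(1+3/x)^x = e^3, so limit = (e^3)^1 = e^3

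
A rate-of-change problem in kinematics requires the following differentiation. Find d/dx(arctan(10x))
d/dx[arctan(u)]=u'/(1+u²), u=10x, u'=10

Answer: 10/(1+100x²)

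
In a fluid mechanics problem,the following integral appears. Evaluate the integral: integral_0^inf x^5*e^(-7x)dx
This is a Gamma integral. Substitute u=7x (du=7 dx):
integral_0^inf x^5*e^(-7x) dx=(1/7^6) integral_0^inf u^5*e^(-u) du
=Gamma(6)/7^6=5!/7^6=120/117649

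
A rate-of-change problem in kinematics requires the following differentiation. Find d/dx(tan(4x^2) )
Chain rule: d/dx[tan(u)] = sec²(u)·u' where u = 4x^2
u' = 8x

Answer: 8x·sec²(4x^2)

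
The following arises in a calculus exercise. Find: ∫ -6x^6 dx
Using power rule: ∫ -6x^6 dx = -6/7 x^7+C = (-6/7)x^7+C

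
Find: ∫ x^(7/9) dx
Power rule: ∫ x^(7/9) dx=x^(16/9)/(16/9)+C

Answer: (9/16)·x^(16/9)+C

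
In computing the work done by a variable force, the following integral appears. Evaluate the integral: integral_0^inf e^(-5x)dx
integral_0^inf e^(-5x) dx = [-1/5*e^(-5x)]_0^inf
= 0 - (-1/5) = 1/5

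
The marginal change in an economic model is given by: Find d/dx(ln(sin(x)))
Chain rule: d/dx[ln(u)] = u'/u where u = sin(x)
u' = cos(x)

Answer: (cos(x))/(sin(x))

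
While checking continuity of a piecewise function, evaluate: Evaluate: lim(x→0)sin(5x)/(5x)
L'Hôpital (0/0): lim 5cos(5x)/5 = 5/5

Answer: 1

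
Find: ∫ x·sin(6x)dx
By parts: u=x, dv=sin(6x) dx
du=dx, v=-cos(6x)/6
=-x·cos(6x)/6+sin(6x)/6²+C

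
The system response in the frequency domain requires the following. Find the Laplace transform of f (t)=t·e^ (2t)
L{t·e^(at)}=1/(s-a)²
L{t·e^(2t)}=1/(s-2)²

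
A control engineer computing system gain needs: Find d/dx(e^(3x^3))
Chain rule: d/dx[e^u] = e^u · u' where u = 3x^3
u' = 9x^2

Answer: 9x^2·e^(3x^3)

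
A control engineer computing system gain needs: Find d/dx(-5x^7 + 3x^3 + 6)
Power rule: d/dx(ax^n)=n·a·x^(n-1)
Term by term: -35·x^6 + 9·x^2

Answer: -35x^6 + 9x^2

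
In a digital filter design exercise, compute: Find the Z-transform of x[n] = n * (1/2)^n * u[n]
Using the property Z{n*a^n*u[n]} = az/(z-a)^2
With a = 1/2: X(z) = (1/2)z/(z - 1/2)^2, |z| > 1/2

Answer: (1/2)z/(z - 1/2)^2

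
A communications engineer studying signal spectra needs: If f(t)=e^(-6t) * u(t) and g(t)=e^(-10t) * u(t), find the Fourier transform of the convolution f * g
By the convolution theorem: F{f*g}=F(omega)*G(omega)
F(omega)=1/(6 + j*omega), G(omega)=1/(10 + j*omega)
F{f*g}=1/((6 + j*omega)(10 + j*omega))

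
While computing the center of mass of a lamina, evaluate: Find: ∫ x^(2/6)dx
Power rule: ∫ x^(1/3) dx = x^(4/3)/(4/3) + C

Answer: (3/4)·x^(4/3) + C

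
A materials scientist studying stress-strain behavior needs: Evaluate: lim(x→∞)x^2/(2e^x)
Apply L'Hôpital 2 times (∞/∞ each time):
Eventually get 2!/(2e^x) → 0

Answer: 0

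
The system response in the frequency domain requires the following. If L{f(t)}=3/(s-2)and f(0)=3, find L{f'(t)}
L{f'(t)}=s·F(s) - f(0)=3s/(s-2)-3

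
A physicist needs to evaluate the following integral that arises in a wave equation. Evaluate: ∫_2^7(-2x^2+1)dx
Step 1: Find antiderivative F(x)=(-2/3)x^3+x
Step 2: F(7) - F(2)=-665/3 - (-10/3)=-655/3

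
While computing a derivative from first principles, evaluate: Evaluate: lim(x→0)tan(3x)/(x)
tan(u) ≈ u for small u:
tan(3x)/(x) ≈ 3x/(x) = 3/1

Answer: 3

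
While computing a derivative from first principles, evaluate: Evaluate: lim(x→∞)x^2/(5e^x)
Apply L'Hôpital 2 times (∞/∞ each time):
Eventually get 2!/(5e^x) → 0

Answer: 0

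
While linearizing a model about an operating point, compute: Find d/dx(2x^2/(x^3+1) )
Quotient rule: (f/g)'=(f'g - fg')/g²
f=2x^2, f'=4x
g=x^3+1, g'=3x^2

Answer: (4x·(x^3+1)-6x^4)/(x^3+1)²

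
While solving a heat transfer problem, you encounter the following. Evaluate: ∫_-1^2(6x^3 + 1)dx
Step 1: Find antiderivative F(x) = (3/2)x^4 + x
Step 2: F(2) - F(-1) = 26 - (1/2) = 51/2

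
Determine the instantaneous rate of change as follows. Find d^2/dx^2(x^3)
Apply power rule 2 times:
d^1: 3x^2
d^2: 6x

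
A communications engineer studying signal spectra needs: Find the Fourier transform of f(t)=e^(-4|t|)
Using the standard pair: F{e^(-a|t|)}=2a/(a^2+omega^2)
With a=4: F(omega)=8/(16+omega^2)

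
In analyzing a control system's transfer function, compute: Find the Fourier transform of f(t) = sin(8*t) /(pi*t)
sin(W*t)/(pi*t) = (W/pi)*sinc(W*t/pi) is the impulse response of the ideal low-pass filter with cutoff W (here W = 8).
Its Fourier transform is a rectangular function:
F(omega) = 1 for |omega| < 8, 0 otherwise

Answer: rect(omega/16) [i.e., 1 for |omega| < 8, 0 otherwise]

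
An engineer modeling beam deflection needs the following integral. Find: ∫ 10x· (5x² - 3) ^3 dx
Let u = 5x² - 3, du = 10x dx
∫ u^3 du = u^4/4+C

Answer: (5x² - 3)^4/4+C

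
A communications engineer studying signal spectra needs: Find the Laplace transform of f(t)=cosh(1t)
L{cosh(at)}=s/(s²-a²)
L{cosh(1t)}=s/(s²-1)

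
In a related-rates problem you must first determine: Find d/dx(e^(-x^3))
Chain rule: d/dx[e^u]=e^u · u' where u=-x^3
u'=-3x^2

Answer: -3x^2·e^(-x^3)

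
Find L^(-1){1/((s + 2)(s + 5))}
Partial fractions: 1/((s + 2)(s + 5)) = A/(s + 2) + B/(s + 5)
Cover-up: A = 1/(s + 5)|_{s = -2} = 1/3; B = 1/(s + 2)|_{s = -5} = -1/3
L^(-1) = (1/3)e^(-2t) - (1/3)e^(-5t)

Answer: (1/3)(e^(-2t) - e^(-5t))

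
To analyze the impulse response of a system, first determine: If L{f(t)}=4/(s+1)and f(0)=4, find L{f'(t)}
L{f'(t)} = s·F(s) - f(0) = 4s/(s + 1) - 4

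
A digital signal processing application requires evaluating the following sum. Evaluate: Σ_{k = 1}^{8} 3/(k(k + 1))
Partial fractions: 3/(k(k+1))=3/k - 3/(k+1)
Telescoping sum: 3(1-1/9)=3·8/9

Answer: 8/3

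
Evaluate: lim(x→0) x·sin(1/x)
Squeeze theorem: -|x| ≤ x·sin(1/x) ≤ |x|
Since x → 0 as x → 0, by squeeze theorem the limit is 0

Answer: 0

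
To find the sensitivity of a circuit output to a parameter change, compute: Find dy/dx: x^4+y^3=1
Differentiate: 4x^3 + 3y^2·(dy/dx) = 0
dy/dx = -4x^3/(3y^2)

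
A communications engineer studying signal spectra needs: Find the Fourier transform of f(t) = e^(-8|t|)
Using the standard pair: F{e^(-a|t|)} = 2a/(a^2 + omega^2)
With a = 8: F(omega) = 16/(64 + omega^2)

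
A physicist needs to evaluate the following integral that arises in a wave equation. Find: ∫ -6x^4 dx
Using power rule: ∫ -6x^4 dx=-6/5 x^5+C=(-6/5)x^5+C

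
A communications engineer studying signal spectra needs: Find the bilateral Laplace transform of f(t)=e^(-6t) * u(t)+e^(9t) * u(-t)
For e^(-6t) * u(t): L=1/(s+6), Re(s) > -6
For e^(9t) * u(-t): L=-1/(s-9), Re(s) < 9
Combined: F(s)=1/(s+6)-1/(s-9), -6 < Re(s) < 9

Answer: 1/(s+6)-1/(s-9), ROC: -6 < Re(s) < 9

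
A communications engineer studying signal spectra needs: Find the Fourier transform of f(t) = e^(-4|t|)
Using the standard pair: F{e^(-a|t|)} = 2a/(a^2 + omega^2)
With a = 4: F(omega) = 8/(16 + omega^2)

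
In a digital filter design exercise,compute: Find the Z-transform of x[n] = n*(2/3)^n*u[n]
Using the property Z{n * a^n * u[n]} = az/(z-a)^2
With a = 2/3: X(z) = (2/3)z/(z - 2/3)^2, |z| > 2/3

Answer: (2/3)z/(z - 2/3)^2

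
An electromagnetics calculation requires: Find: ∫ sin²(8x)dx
Using identity sin²(u)=(1 - cos(2u))/2:
∫ (1 - cos(16x))/2 dx=x/2 - sin(16x)/32 + C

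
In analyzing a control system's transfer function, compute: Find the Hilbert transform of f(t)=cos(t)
The Hilbert transform shifts each frequency component by -pi/2.
H{cos(wt)}=sin(wt)
With w=1: H{cos(t)}=sin(t)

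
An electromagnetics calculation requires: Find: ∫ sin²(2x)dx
Using identity sin²(u)=(1 - cos(2u))/2:
∫ (1 - cos(4x))/2 dx=x/2 - sin(4x)/8 + C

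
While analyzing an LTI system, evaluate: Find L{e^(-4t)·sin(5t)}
First shifting: L{e^(at)f(t)}=F(s-a)
L{sin(5t)}=5/(s²+25)
Shift: 5/((s+4)²+25)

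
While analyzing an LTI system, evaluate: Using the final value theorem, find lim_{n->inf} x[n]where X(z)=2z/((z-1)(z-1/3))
Final value theorem: lim x[n] = lim_{z->1} (z-1)*X(z)
(z-1)*X(z) = 2z/(z-1/3)
As z->1: 2/(1 - 1/3) = 2/(2/3) = 3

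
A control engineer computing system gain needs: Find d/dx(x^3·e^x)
Product rule: (fg)'=f'g+fg'
f=x^3, f'=3x^2
g=e^x, g'=e^x

Answer: 3x^2·e^x+x^3·e^x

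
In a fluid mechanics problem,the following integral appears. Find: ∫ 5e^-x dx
Since d/dx[e^-x] = - e^-x, we get -5e^-x + C

Answer: -5e^-x + C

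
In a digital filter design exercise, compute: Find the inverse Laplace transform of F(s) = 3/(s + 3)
L^(-1){3/(s-a)}=c·e^(at)
Here a=-3, c=3

Answer: 3e^(-3t)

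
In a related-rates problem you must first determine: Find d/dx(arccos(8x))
d/dx[arccos(u)]=-u'/√(1-u²), u=8x, u'=8

Answer: -8/√(1 - 64x²)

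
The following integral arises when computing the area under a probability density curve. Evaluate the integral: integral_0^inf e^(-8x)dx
integral_0^inf e^(-8x) dx = [-1/8*e^(-8x)]_0^inf
= 0 - (-1/8) = 1/8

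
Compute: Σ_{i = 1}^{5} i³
Using formula: Σ i^3=[n(n + 1)/2]²=[5·6/2]²=225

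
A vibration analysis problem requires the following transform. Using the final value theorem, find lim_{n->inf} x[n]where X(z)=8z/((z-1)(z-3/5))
Final value theorem: lim x[n]=lim_{z->1} (z-1)*X(z)
(z-1)*X(z)=8z/(z-3/5)
As z->1: 8/(1 - 3/5)=8/(2/5)=20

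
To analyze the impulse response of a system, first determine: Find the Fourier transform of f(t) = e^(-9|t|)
Using the standard pair: F{e^(-a|t|)} = 2a/(a^2 + omega^2)
With a = 9: F(omega) = 18/(81 + omega^2)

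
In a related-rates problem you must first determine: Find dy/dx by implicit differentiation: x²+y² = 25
Differentiate both sides: 2x+2y·(dy/dx) = 0
Solve: dy/dx = -2x/(2y) = -x/y

Answer: dy/dx = -x/y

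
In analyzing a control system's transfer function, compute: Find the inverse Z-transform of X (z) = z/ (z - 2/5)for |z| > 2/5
Standard pair: z/(z-a) <-> a^n * u[n] for causal signals
With a=2/5: x[n]=(2/5)^n * u[n]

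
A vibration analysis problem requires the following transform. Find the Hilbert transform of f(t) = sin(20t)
The Hilbert transform shifts each frequency component by -pi/2.
H{sin(wt)}=-cos(wt)
With w=20: H{sin(20t)}=-cos(20t)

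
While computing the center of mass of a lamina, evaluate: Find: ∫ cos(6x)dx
Using substitution u = 6x: ∫ cos(u) du/6 = sin(u)/6+C

Answer: (1/6)sin(6x)+C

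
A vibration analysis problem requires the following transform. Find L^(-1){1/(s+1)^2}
L^(-1){1/(s-a)^n}=t^(n-1)·e^(at)/(n-1)!
Here a=-1, n=2: t^1·e^(-t)/1

Answer: t·e^(-t)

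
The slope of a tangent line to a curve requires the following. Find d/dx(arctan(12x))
d/dx[arctan(u)] = u'/(1 + u²), u = 12x, u' = 12

Answer: 12/(1 + 144x²)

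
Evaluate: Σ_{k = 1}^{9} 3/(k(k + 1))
Partial fractions: 3/(k(k + 1)) = 3/k - 3/(k + 1)
Telescoping sum: 3(1 - 1/10) = 3·9/10

Answer: 27/10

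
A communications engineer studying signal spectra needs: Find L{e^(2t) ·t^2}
First shifting: L{e^(at)f(t)}=F(s-a)
L{t^2}=2/s^3
Shift s → s-2: 2/(s-2)^3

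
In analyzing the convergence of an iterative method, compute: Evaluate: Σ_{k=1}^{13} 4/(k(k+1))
Partial fractions: 4/(k(k + 1)) = 4/k - 4/(k + 1)
Telescoping sum: 4(1 - 1/14) = 4·13/14

Answer: 26/7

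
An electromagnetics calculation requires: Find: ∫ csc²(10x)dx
Since d/dx[-cot(10x)] = 10csc²(10x), integral = -cot(10x)/10 + C

Answer: (-1/10)cot(10x) + C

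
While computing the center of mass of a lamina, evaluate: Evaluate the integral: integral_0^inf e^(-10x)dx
integral_0^inf e^(-10x) dx = [-1/10*e^(-10x)]_0^inf
= 0 - (-1/10) = 1/10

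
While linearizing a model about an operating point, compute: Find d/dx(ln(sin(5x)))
Chain rule: d/dx[ln(u)]=u'/u where u=sin(5x)
u'=5cos(5x)

Answer: (5cos(5x))/(sin(5x))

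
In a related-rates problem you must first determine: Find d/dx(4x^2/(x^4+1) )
Quotient rule: (f/g)' = (f'g - fg')/g²
f = 4x^2, f' = 8x
g = x^4+1, g' = 4x^3

Answer: (8x·(x^4+1)-16x^5)/(x^4+1)²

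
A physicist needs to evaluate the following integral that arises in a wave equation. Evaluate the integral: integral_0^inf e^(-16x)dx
integral_0^inf e^(-16x) dx = [-1/16*e^(-16x)]_0^inf
= 0 - (-1/16) = 1/16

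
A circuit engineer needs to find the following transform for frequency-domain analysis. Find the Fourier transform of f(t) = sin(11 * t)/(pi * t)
sin(W*t)/(pi*t) = (W/pi)*sinc(W*t/pi) is the impulse response of the ideal low-pass filter with cutoff W (here W = 11).
Its Fourier transform is a rectangular function:
F(omega) = 1 for |omega| < 11, 0 otherwise

Answer: rect(omega/22) [i.e., 1 for |omega| < 11, 0 otherwise]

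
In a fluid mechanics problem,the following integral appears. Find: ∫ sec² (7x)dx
Since d/dx[tan(7x)]=7sec²(7x), integral=tan(7x)/7 + C

Answer: (1/7)tan(7x) + C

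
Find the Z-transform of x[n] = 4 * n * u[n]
Z{n * u[n]} = z/(z-1)^2
By linearity: Z{4 * n * u[n]} = 4z/(z-1)^2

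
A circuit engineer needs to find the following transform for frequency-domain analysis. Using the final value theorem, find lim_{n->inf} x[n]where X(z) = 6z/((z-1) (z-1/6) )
Final value theorem: lim x[n]=lim_{z->1} (z-1)*X(z)
(z-1)*X(z)=6z/(z-1/6)
As z->1: 6/(1-1/6)=6/(5/6)=36/5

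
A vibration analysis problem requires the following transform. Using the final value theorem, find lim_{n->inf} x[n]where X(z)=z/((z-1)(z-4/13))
Final value theorem: lim x[n]=lim_{z->1} (z-1)*X(z)
(z-1)*X(z)=z/(z-4/13)
As z->1: 1/(1-4/13)=1/(9/13)=13/9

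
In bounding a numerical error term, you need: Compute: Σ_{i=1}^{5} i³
Using formula: Σ i^3=[n(n+1)/2]²=[5·6/2]²=225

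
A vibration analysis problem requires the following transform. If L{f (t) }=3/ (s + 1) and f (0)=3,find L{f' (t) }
L{f'(t)}=s·F(s) - f(0)=3s/(s+1)-3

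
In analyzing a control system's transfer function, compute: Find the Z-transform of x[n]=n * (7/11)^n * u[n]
Using the property Z{n*a^n*u[n]} = az/(z-a)^2
With a = 7/11: X(z) = (7/11)z/(z - 7/11)^2, |z| > 7/11

Answer: (7/11)z/(z - 7/11)^2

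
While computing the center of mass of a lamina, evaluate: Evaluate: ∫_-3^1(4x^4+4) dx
Step 1: Find antiderivative F(x) = (4/5)x^5 + 4x
Step 2: F(1) - F(-3) = 24/5 - (-1032/5) = 1056/5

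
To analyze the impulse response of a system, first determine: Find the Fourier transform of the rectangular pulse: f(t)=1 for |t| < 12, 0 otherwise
F(omega) = integral from -12 to 12 of e^(-j * omega * t) dt
= 2 * sin(12 * omega)/omega = 24 * sinc(12 * omega/pi)

Answer: 2 * sin(12 * omega)/omega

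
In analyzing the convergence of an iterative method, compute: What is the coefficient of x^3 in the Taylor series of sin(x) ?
sin(x) = Σ (-1)^k x^(2k+1)/(2k+1)!
For x^3: (-1)^1/3! = -1/6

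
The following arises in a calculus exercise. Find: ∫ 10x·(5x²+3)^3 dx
Let u=5x²+3, du=10x dx
∫ u^3 du=u^4/4+C

Answer: (5x²+3)^4/4+C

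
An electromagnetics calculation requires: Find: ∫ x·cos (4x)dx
By parts: u = x, dv = cos(4x) dx
du = dx, v = sin(4x)/4
= x·sin(4x)/4 + cos(4x)/4² + C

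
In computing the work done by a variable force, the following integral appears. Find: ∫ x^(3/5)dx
Power rule: ∫ x^(3/5) dx = x^(8/5)/(8/5) + C

Answer: (5/8)·x^(8/5) + C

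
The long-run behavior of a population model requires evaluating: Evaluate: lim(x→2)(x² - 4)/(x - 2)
Factor: (x² - 4)=(x-2)(x + 2)
Cancel (x-2): lim(x→2) (x + 2)=4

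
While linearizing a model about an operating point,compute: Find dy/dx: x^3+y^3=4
Differentiate: 3x^2+3y^2·(dy/dx) = 0
dy/dx = -3x^2/(3y^2)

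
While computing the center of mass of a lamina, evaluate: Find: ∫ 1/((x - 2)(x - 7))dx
Partial fractions: 1/((x-2)(x-7))=A/(x-2) + B/(x-7)
A=-1/5, B=1/5
∫ [-1/5· 1/(x-2) + 1/5· 1/(x-7)] dx
=(1/5)[ln|x-7| - ln|x-2|] + C

Answer: (1/5)·ln|(x-7)/(x-2)| + C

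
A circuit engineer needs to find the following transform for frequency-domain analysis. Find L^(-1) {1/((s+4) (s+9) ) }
Partial fractions: 1/((s+4)(s+9))=A/(s+4)+B/(s+9)
Cover-up: A=1/(s+9)|_{s=-4}=1/5; B=1/(s+4)|_{s=-9}=-1/5
L^(-1)=(1/5)e^(-4t) - (1/5)e^(-9t)

Answer: (1/5)(e^(-4t) - e^(-9t))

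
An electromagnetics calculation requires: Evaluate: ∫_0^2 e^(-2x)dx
Antiderivative: (1/(-2))e^(-2x)
Evaluate: (1/(-2))(e^-4-1)

Answer: (e^-4-1)/(-2)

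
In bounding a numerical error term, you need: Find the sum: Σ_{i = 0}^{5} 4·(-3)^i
Geometric series: S=a(1 - r^n)/(1 - r)
a=4, r=-3, n=6
S=4(1-729)/4=-728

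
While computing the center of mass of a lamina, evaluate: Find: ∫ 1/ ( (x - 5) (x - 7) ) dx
Partial fractions: 1/((x-5)(x-7)) = A/(x-5) + B/(x-7)
A = -1/2, B = 1/2
∫ [-1/2· 1/(x-5) + 1/2· 1/(x-7)] dx
= (1/2)[ln|x-7| - ln|x-5|] + C

Answer: (1/2)·ln|(x-7)/(x-5)| + C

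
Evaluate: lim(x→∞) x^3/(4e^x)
Apply L'Hôpital 3 times (∞/∞ each time):
Eventually get 3!/(4e^x) → 0

Answer: 0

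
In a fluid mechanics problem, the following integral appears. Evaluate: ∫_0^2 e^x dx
Antiderivative: e^x
Evaluate: (e^2 - 1)

Answer: e^2 - 1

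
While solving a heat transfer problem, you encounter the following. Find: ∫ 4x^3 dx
Using power rule: ∫ 4x^3 dx = 4/4 x^4 + C = x^4 + C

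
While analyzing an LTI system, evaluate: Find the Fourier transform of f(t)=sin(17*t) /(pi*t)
sin(W*t)/(pi*t) = (W/pi)*sinc(W*t/pi) is the impulse response of the ideal low-pass filter with cutoff W (here W = 17).
Its Fourier transform is a rectangular function:
F(omega) = 1 for |omega| < 17, 0 otherwise

Answer: rect(omega/34) [i.e., 1 for |omega| < 17, 0 otherwise]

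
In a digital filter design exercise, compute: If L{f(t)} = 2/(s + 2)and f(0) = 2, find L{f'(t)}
L{f'(t)}=s·F(s) - f(0)=2s/(s+2)-2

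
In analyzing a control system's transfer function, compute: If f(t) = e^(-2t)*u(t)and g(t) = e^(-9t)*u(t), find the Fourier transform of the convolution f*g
By the convolution theorem: F{f*g} = F(omega)*G(omega)
F(omega) = 1/(2+j*omega), G(omega) = 1/(9+j*omega)
F{f*g} = 1/((2+j*omega)(9+j*omega))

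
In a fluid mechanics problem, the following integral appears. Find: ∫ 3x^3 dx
Using power rule: ∫ 3x^3 dx = 3/4 x^4+C = (3/4)x^4+C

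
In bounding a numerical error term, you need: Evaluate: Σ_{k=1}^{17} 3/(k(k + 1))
Partial fractions: 3/(k(k + 1))=3/k - 3/(k + 1)
Telescoping sum: 3(1 - 1/18)=3·17/18

Answer: 17/6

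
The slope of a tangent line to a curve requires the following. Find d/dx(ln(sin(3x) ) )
Chain rule: d/dx[ln(u)]=u'/u where u=sin(3x)
u'=3cos(3x)

Answer: (3cos(3x))/(sin(3x))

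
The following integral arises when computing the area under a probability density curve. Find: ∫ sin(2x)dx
Using substitution u=2x: ∫ sin(u) du/2=-cos(u)/2 + C

Answer: (-1/2)cos(2x) + C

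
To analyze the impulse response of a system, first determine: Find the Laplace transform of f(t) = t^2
L{t^n} = n!/s^(n + 1)
L{t^2} = 2!/s^3 = 2/s^3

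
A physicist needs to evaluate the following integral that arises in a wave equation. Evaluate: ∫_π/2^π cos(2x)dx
Antiderivative: sin(2x)/2
Evaluate at bounds: [sin(2·π)/2] - [sin(2·π/2)/2]
= ((0) - (0))/2 = 0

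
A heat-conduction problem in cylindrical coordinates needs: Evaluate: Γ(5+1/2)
Γ(n + 1/2) = (2n)!√π/(4^n·n!)
= 3628800√π/(1024·120) = (945/32)·√π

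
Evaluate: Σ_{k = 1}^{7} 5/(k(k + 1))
Partial fractions: 5/(k(k+1))=5/k - 5/(k+1)
Telescoping sum: 5(1-1/8)=5·7/8

Answer: 35/8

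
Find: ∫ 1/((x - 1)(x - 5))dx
Partial fractions: 1/((x-1)(x-5)) = A/(x-1)+B/(x-5)
A = -1/4, B = 1/4
∫ [-1/4· 1/(x-1)+1/4· 1/(x-5)] dx
= (1/4)[ln|x-5| - ln|x-1|]+C

Answer: (1/4)·ln|(x-5)/(x-1)|+C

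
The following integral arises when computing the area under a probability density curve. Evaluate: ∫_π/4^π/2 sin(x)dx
Antiderivative: -cos(x)
Evaluate at bounds: [-cos(1·π/2)/1] - [-cos(1·π/4)/1]
=(-(0)+(√2/2))/1=√2/2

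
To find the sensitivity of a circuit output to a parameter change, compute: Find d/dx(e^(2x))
Chain rule: d/dx[e^u]=e^u · u' where u=2x
u'=2

Answer: 2·e^(2x)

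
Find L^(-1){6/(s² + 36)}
L^(-1){w/(s² + w²)} = sin(wt)
Here w = 6

Answer: sin(6t)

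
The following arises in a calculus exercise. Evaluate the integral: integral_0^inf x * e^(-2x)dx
This is a Gamma integral. Substitute u = 2x (du = 2 dx):
integral_0^inf x*e^(-2x) dx = (1/2^2) integral_0^inf u^1*e^(-u) du
= Gamma(2)/2^2 = 1!/2^2 = 1/4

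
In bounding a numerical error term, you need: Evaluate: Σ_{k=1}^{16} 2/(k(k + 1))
Partial fractions: 2/(k(k + 1)) = 2/k - 2/(k + 1)
Telescoping sum: 2(1 - 1/17) = 2·16/17

Answer: 32/17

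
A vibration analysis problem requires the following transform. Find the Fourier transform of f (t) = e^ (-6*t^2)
The Fourier transform of a Gaussian e^(-a*t^2) is sqrt(pi/a)*e^(-omega^2/(4a)).
With a=6: F(omega)=sqrt(pi/6)*e^(-omega^2/24)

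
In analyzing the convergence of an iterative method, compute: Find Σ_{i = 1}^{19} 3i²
= 3·n(n + 1)(2n + 1)/6 = 3·19·20·39/6 = 7410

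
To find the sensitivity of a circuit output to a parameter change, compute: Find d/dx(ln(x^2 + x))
Chain rule: d/dx[ln(u)] = u'/u where u = x^2+x
u' = 2x+1

Answer: (2x+1)/(x^2+x)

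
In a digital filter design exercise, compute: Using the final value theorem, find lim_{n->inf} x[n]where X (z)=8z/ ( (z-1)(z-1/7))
Final value theorem: lim x[n] = lim_{z->1} (z-1) * X(z)
(z-1) * X(z) = 8z/(z-1/7)
As z->1: 8/(1-1/7) = 8/(6/7) = 28/3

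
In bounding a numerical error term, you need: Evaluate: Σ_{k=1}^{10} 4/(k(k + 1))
Partial fractions: 4/(k(k + 1))=4/k - 4/(k + 1)
Telescoping sum: 4(1 - 1/11)=4·10/11

Answer: 40/11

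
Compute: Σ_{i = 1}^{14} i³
Using formula: Σ i^3 = [n(n + 1)/2]² = [14·15/2]² = 11025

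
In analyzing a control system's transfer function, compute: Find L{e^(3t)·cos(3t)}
First shifting: L{e^(at)f(t)}=F(s-a)
L{cos(3t)}=s/(s²+9)
Shift: (s-3)/((s-3)²+9)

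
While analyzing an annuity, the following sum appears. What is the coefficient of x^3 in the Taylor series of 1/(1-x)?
1/(1-x)=Σ x^n for |x|<1
All coefficients are 1

Answer: 1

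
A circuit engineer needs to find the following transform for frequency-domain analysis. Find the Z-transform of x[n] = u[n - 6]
Using the time-shift property: Z{u[n-6]}=z^(-6) * z/(z-1)
=z^(-5)/(z-1)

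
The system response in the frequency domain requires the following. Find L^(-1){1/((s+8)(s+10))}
Partial fractions: 1/((s+8)(s+10)) = A/(s+8)+B/(s+10)
Cover-up: A = 1/(s+10)|_{s = -8} = 1/2; B = 1/(s+8)|_{s = -10} = -1/2
L^(-1) = (1/2)e^(-8t) - (1/2)e^(-10t)

Answer: (1/2)(e^(-8t) - e^(-10t))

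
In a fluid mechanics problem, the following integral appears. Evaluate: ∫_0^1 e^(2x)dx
Antiderivative: (1/2)e^(2x)
Evaluate: (1/2)(e^2 - 1)

Answer: (e^2 - 1)/2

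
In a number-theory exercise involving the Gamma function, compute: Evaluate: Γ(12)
Γ(n) = (n-1)! for positive integers
Γ(12) = 11! = 39916800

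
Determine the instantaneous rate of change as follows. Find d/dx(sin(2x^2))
Chain rule: d/dx[sin(u)]=cos(u)·u' where u=2x^2
u'=4x

Answer: 4x·cos(2x^2)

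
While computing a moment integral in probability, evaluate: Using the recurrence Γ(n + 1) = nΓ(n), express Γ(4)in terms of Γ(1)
Γ(4) = 3Γ(3) = 3·2Γ(2) = ... = 3!·Γ(1) = 6·Γ(1)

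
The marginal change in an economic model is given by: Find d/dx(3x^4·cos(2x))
Product rule: (fg)' = f'g + fg'
f = 3x^4, f' = 12x^3
g = cos(2x), g' = -2·sin(2x)

Answer: 12x^3·cos(2x) - 6x^4·sin(2x)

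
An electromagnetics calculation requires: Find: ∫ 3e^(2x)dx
Since d/dx[e^(2x)] = 2e^(2x), we get 3/2 e^(2x)+C

Answer: (3/2)e^(2x)+C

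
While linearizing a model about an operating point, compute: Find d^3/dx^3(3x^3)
Apply power rule 3 times:
d^1: 9x^2
d^2: 18x
d^3: 18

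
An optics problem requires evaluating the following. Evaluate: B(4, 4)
B(x,y) = Γ(x)Γ(y)/Γ(x + y) = (x-1)!(y-1)!/(x + y-1)!
B(4,4) = 3!·3!/7! = 1/140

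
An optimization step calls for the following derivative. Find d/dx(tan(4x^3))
Chain rule: d/dx[tan(u)]=sec²(u)·u' where u=4x^3
u'=12x^2

Answer: 12x^2·sec²(4x^3)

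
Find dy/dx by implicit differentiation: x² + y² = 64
Differentiate both sides: 2x+2y·(dy/dx) = 0
Solve: dy/dx = -2x/(2y) = -x/y

Answer: dy/dx = -x/y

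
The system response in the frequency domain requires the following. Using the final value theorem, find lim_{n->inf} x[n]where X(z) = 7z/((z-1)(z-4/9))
Final value theorem: lim x[n]=lim_{z->1} (z-1)*X(z)
(z-1)*X(z)=7z/(z-4/9)
As z->1: 7/(1 - 4/9)=7/(5/9)=63/5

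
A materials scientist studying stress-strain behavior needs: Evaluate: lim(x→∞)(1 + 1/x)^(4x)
Rewrite as [(1+1/x)^x]^4.
lim(1+1/x)^x=e^1, so limit=(e^1)^4=e^4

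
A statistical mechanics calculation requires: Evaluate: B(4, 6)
B(x,y)=Γ(x)Γ(y)/Γ(x+y)=(x-1)!(y-1)!/(x+y-1)!
B(4,6)=3!·5!/9!=1/504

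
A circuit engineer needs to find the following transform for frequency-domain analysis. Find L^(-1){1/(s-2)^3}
L^(-1){1/(s-a)^n} = t^(n-1)·e^(at)/(n-1)!
Here a = 2, n = 3: t^2·e^(2t)/2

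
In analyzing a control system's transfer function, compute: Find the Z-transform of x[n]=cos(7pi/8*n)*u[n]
Z{cos(w0*n)*u[n]}=z(z - cos(w0))/(z^2-2z*cos(w0)+1)
With w0=7pi/8: X(z)=z(z - cos(7pi/8))/(z^2-2z*cos(7pi/8)+1)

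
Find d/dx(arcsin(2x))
d/dx[arcsin(u)]=u'/√(1-u²), u=2x, u'=2

Answer: 2/√(1 - 4x²)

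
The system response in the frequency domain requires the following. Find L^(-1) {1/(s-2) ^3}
L^(-1){1/(s-a)^n}=t^(n-1)·e^(at)/(n-1)!
Here a=2, n=3: t^2·e^(2t)/2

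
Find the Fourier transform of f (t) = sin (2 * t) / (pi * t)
sin(W*t)/(pi*t)=(W/pi)*sinc(W*t/pi) is the impulse response of the ideal low-pass filter with cutoff W (here W=2).
Its Fourier transform is a rectangular function:
F(omega)=1 for |omega| < 2, 0 otherwise

Answer: rect(omega/4) [i.e., 1 for |omega| < 2, 0 otherwise]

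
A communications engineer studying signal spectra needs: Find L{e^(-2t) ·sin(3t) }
First shifting: L{e^(at)f(t)}=F(s-a)
L{sin(3t)}=3/(s² + 9)
Shift: 3/((s + 2)² + 9)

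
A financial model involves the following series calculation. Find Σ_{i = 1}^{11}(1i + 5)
=1·Σ i+5·11=1·66+55=121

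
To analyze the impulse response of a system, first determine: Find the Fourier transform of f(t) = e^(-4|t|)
Using the standard pair: F{e^(-a|t|)} = 2a/(a^2+omega^2)
With a = 4: F(omega) = 8/(16+omega^2)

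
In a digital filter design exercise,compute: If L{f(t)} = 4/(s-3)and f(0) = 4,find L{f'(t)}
L{f'(t)} = s·F(s) - f(0) = 4s/(s-3)-4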